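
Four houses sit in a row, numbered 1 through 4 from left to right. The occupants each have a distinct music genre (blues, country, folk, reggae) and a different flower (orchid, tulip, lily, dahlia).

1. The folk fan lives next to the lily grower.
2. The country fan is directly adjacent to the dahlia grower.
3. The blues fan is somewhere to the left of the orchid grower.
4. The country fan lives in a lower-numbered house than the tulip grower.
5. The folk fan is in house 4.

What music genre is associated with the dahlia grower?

blues

Clue 5: the folk fan is in house 4.
Clue 1: the lily grower is in house 3.
So house 1 gets dahlia for flower.
Clue 2 places the country fan in house 2.
By clue 4, the tulip grower is in house 4.
That leaves orchid as the flower for house 2.
The blues fan is in house 1 (clue 3).
The only music genre still possible for house 3 is reggae.
So: house 1 = blues/dahlia, house 2 = country/orchid, house 3 = reggae/lily, house 4 = folk/tulip.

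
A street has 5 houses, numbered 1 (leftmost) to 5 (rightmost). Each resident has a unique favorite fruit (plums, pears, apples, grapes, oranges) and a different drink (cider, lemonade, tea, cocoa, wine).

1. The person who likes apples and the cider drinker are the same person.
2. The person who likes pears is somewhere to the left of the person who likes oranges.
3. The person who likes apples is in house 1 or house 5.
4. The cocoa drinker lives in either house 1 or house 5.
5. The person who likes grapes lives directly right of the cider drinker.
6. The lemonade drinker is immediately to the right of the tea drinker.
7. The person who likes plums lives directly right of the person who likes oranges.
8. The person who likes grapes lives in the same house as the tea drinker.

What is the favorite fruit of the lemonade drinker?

The person who likes apples is in house 1 (clue 1).
Clue 1 places the cider drinker in house 1.
Clue 5: the person who likes grapes is in house 2.
Clue 8 places the tea drinker in house 2.
House 5 favorite fruit: only plums fits.
So house 5 gets cocoa for drink.
Clue 2 places the person who likes oranges in house 4.
From clue 6, the lemonade drinker must be in house 3.
That leaves pears as the favorite fruit for house 3.
House 4 drink: only wine fits.
So: house 1 = apples/cider, house 2 = grapes/tea, house 3 = pears/lemonade, house 4 = oranges/wine, house 5 = plums/cocoa.

pears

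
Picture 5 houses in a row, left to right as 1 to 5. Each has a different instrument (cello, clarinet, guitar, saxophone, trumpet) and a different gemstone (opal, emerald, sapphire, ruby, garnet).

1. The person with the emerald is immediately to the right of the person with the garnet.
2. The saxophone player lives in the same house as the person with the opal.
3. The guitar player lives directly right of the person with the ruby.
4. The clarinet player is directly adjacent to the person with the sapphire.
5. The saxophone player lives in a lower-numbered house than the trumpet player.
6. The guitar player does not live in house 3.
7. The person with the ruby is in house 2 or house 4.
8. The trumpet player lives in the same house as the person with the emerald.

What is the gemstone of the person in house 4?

ruby

From clue 3, the guitar player must be in house 5.
By clue 3, the person with the ruby is in house 4.
House 5's gemstone must be sapphire (nothing else left).
Clue 4 places the clarinet player in house 4.
The only gemstone still possible for house 3 is emerald.
From clue 1, the person with the garnet must be in house 2.
Clue 8: the trumpet player is in house 3.
House 1's gemstone must be opal (nothing else left).
From clue 2, the saxophone player must be in house 1.
House 2's instrument must be cello (nothing else left).
So: house 1 = saxophone/opal, house 2 = cello/garnet, house 3 = trumpet/emerald, house 4 = clarinet/ruby, house 5 = guitar/sapphire.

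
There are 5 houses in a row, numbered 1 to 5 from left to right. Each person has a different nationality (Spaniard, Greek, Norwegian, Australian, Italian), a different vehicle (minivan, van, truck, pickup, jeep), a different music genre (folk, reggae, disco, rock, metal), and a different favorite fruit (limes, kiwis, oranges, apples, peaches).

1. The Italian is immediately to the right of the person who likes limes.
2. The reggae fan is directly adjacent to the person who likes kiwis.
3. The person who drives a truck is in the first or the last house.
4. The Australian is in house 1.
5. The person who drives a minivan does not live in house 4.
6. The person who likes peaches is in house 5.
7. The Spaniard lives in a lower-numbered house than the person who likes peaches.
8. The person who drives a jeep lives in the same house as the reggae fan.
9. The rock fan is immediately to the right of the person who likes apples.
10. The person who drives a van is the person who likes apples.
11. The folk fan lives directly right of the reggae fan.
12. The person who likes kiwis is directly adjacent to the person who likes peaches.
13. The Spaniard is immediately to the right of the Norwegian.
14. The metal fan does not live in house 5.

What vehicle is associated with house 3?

Clue 4: the Australian is in house 1.
Clue 6 places the person who likes peaches in house 5.
From clue 12, the person who likes kiwis must be in house 4.
Clue 2 places the reggae fan in house 3.
By clue 8, the person who drives a jeep is in house 3.
Clue 11: the folk fan is in house 4.
That leaves Greek as the nationality for house 5.
That leaves pickup as the vehicle for house 4.
The only music genre still possible for house 1 is metal.
So house 2 gets rock for music genre.
House 5's music genre must be disco (nothing else left).
Clue 9 places the person who likes apples in house 1.
Clue 10 places the person who drives a van in house 1.
House 2's vehicle must be minivan (nothing else left).
That leaves truck as the vehicle for house 5.
House 2 nationality: only Norwegian fits.
Clue 13: the Spaniard is in house 3.
That leaves Italian as the nationality for house 4.
Clue 1: the person who likes limes is in house 3.
That leaves oranges as the favorite fruit for house 2.
So: house 1 = Australian/van/metal/apples, house 2 = Norwegian/minivan/rock/oranges, house 3 = Spaniard/jeep/reggae/limes, house 4 = Italian/pickup/folk/kiwis, house 5 = Greek/truck/disco/peaches.

jeep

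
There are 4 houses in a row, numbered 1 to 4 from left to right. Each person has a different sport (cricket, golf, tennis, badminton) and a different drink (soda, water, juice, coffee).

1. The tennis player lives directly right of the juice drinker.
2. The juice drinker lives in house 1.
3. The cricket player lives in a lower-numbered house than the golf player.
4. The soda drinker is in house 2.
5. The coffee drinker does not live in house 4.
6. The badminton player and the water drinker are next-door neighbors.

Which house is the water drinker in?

4

Clue 2: the juice drinker is in house 1.
Clue 4 places the soda drinker in house 2.
That leaves coffee as the drink for house 3.
House 4 drink: only water fits.
By clue 1, the tennis player is in house 2.
Clue 6: the badminton player is in house 3.
House 1's sport must be cricket (nothing else left).
That leaves golf as the sport for house 4.
So: house 1 = cricket/juice, house 2 = tennis/soda, house 3 = badminton/coffee, house 4 = golf/water.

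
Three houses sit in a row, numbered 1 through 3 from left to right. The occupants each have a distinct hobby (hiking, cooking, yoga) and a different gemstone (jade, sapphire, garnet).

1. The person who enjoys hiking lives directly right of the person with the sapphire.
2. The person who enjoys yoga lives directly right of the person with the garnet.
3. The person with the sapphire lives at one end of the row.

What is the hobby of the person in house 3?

yoga

Clue 3 places the person with the sapphire in house 1.
That leaves cooking as the hobby for house 1.
House 2 gemstone: only garnet fits.
House 3 gemstone: only jade fits.
Clue 1: the person who enjoys hiking is in house 2.
The person who enjoys yoga is in house 3 (clue 2).
So: house 1 = cooking/sapphire, house 2 = hiking/garnet, house 3 = yoga/jade.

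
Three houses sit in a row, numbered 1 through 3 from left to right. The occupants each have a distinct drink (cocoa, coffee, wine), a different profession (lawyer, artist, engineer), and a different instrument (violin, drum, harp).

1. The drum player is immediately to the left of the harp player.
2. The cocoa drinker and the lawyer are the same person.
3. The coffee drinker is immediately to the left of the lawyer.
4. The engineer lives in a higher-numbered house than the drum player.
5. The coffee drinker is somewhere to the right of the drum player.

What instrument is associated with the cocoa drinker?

The coffee drinker is in house 2 (clue 5).
Clue 5 places the drum player in house 1.
So house 1 gets artist for profession.
Clue 1 places the harp player in house 2.
By clue 2, the cocoa drinker is in house 3.
The lawyer is in house 3 (clue 2).
So house 1 gets wine for drink.
That leaves engineer as the profession for house 2.
The only instrument still possible for house 3 is violin.
So: house 1 = wine/artist/drum, house 2 = coffee/engineer/harp, house 3 = cocoa/lawyer/violin.

violin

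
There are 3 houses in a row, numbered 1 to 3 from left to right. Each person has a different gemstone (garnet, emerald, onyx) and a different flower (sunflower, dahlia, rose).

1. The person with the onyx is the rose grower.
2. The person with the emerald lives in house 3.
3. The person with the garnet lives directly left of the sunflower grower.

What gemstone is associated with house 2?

Clue 2 places the person with the emerald in house 3.
The person with the garnet is narrowed to house 1 or 2; consider each.
Placing it in house 1 leads to a contradiction, so it's in house 2.
From clue 3, the sunflower grower must be in house 3.
House 1 gemstone: only onyx fits.
The rose grower is in house 1 (clue 1).
So house 2 gets dahlia for flower.
So: house 1 = onyx/rose, house 2 = garnet/dahlia, house 3 = emerald/sunflower.

garnet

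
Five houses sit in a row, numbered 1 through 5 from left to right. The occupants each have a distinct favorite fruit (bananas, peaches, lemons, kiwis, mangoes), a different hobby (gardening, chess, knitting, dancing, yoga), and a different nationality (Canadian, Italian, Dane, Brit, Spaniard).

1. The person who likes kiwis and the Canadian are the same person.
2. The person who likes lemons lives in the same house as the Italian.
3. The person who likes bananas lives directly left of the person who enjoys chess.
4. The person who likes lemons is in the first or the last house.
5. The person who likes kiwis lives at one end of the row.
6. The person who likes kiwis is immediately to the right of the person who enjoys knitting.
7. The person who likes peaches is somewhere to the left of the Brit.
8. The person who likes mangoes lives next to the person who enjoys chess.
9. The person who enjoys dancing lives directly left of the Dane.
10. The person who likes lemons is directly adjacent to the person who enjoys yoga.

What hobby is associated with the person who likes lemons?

Clue 6: the person who likes kiwis is in house 5.
From clue 6, the person who enjoys knitting must be in house 4.
That leaves yoga as the hobby for house 2.
Clue 1 places the Canadian in house 5.
From clue 2, the Italian must be in house 1.
House 1's favorite fruit must be lemons (nothing else left).
House 3 favorite fruit: only peaches fits.
Clue 7 places the Brit in house 4.
House 3's nationality must be Spaniard (nothing else left).
Clue 9: the person who enjoys dancing is in house 1.
The only nationality still possible for house 2 is Dane.
The person who likes bananas is narrowed to house 2 or 4; consider each.
Placing it in house 4 leads to a contradiction, so it's in house 2.
By clue 3, the person who enjoys chess is in house 3.
House 4's favorite fruit must be mangoes (nothing else left).
That leaves gardening as the hobby for house 5.
So: house 1 = lemons/dancing/Italian, house 2 = bananas/yoga/Dane, house 3 = peaches/chess/Spaniard, house 4 = mangoes/knitting/Brit, house 5 = kiwis/gardening/Canadian.

dancing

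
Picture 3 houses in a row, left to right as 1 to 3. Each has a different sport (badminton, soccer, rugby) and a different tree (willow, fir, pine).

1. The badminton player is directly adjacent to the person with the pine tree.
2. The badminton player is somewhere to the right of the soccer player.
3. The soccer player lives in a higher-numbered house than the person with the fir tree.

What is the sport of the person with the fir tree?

rugby

By clue 3, the soccer player is in house 2.
Clue 3: the person with the fir tree is in house 1.
House 1's sport must be rugby (nothing else left).
So house 3 gets badminton for sport.
The person with the pine tree is in house 2 (clue 1).
House 3 tree: only willow fits.
So: house 1 = rugby/fir, house 2 = soccer/pine, house 3 = badminton/willow.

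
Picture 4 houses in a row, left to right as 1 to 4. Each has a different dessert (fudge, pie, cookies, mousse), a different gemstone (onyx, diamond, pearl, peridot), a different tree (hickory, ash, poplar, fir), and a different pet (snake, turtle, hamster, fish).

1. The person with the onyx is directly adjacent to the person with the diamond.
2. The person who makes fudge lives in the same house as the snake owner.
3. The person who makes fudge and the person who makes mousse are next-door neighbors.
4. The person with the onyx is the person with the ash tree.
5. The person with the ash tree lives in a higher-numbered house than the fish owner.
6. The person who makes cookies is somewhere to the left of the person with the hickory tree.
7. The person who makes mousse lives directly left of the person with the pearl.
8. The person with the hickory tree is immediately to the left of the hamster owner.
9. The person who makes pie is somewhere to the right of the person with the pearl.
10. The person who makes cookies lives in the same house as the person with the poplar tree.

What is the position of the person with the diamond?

The only dessert still possible for house 4 is pie.
House 3's dessert must be fudge (nothing else left).
Clue 2: the snake owner is in house 3.
From clue 3, the person who makes mousse must be in house 2.
Clue 7: the person with the pearl is in house 3.
So house 1 gets cookies for dessert.
So house 4 gets hamster for pet.
By clue 1, the person with the onyx is in house 2.
The person with the diamond is in house 1 (clue 1).
Clue 4 places the person with the ash tree in house 2.
Clue 5: the fish owner is in house 1.
From clue 8, the person with the hickory tree must be in house 3.
Clue 10: the person with the poplar tree is in house 1.
House 4 gemstone: only peridot fits.
That leaves fir as the tree for house 4.
That leaves turtle as the pet for house 2.
So: house 1 = cookies/diamond/poplar/fish, house 2 = mousse/onyx/ash/turtle, house 3 = fudge/pearl/hickory/snake, house 4 = pie/peridot/fir/hamster.

1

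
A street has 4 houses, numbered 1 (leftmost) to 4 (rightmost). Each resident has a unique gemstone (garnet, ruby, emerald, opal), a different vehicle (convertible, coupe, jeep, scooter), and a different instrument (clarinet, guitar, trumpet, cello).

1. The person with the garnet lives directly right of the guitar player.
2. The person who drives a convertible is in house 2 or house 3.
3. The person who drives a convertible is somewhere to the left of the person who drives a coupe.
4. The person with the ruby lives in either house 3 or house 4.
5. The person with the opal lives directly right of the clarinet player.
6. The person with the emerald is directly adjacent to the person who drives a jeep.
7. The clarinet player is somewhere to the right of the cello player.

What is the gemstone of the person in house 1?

House 1 gemstone: only emerald fits.
The only instrument still possible for house 4 is trumpet.
From clue 6, the person who drives a jeep must be in house 2.
House 2's gemstone must be garnet (nothing else left).
That leaves scooter as the vehicle for house 1.
House 4 vehicle: only coupe fits.
Clue 1: the guitar player is in house 1.
That leaves convertible as the vehicle for house 3.
House 2 instrument: only cello fits.
House 3's instrument must be clarinet (nothing else left).
From clue 5, the person with the opal must be in house 4.
So house 3 gets ruby for gemstone.
So: house 1 = emerald/scooter/guitar, house 2 = garnet/jeep/cello, house 3 = ruby/convertible/clarinet, house 4 = opal/coupe/trumpet.

emerald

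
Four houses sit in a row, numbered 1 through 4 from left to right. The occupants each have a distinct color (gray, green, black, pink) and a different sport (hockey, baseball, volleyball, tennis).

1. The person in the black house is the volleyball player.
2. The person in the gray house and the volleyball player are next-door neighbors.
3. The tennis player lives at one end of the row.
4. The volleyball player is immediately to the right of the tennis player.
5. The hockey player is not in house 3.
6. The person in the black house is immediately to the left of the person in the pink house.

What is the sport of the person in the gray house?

tennis

By clue 4, the volleyball player is in house 2.
By clue 4, the tennis player is in house 1.
The only sport still possible for house 3 is baseball.
House 4 sport: only hockey fits.
From clue 1, the person in the black house must be in house 2.
Clue 6: the person in the pink house is in house 3.
House 4 color: only green fits.
House 1's color must be gray (nothing else left).
So: house 1 = gray/tennis, house 2 = black/volleyball, house 3 = pink/baseball, house 4 = green/hockey.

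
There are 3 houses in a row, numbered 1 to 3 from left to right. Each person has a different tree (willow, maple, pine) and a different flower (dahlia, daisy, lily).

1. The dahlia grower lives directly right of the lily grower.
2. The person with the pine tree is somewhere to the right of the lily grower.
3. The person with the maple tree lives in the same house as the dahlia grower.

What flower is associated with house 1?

House 1's tree must be willow (nothing else left).
The person with the maple tree is narrowed to house 2 or 3; consider each.
Placing it in house 3 leads to a contradiction, so it's in house 2.
The dahlia grower is in house 2 (clue 3).
So house 3 gets pine for tree.
House 1's flower must be lily (nothing else left).
The only flower still possible for house 3 is daisy.
So: house 1 = willow/lily, house 2 = maple/dahlia, house 3 = pine/daisy.

lily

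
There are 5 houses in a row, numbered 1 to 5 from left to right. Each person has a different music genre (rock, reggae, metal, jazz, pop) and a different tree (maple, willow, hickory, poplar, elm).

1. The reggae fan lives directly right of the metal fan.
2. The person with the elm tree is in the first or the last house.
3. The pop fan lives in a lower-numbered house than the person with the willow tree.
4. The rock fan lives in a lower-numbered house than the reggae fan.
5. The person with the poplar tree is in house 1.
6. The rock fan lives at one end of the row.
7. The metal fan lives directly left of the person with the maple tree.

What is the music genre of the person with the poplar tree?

rock

Clue 5: the person with the poplar tree is in house 1.
Clue 6 places the rock fan in house 1.
The only tree still possible for house 5 is elm.
So house 2 gets hickory for tree.
House 5 music genre: only jazz fits.
House 4's music genre must be reggae (nothing else left).
Clue 1 places the metal fan in house 3.
Clue 7: the person with the maple tree is in house 4.
House 2 music genre: only pop fits.
The only tree still possible for house 3 is willow.
So: house 1 = rock/poplar, house 2 = pop/hickory, house 3 = metal/willow, house 4 = reggae/maple, house 5 = jazz/elm.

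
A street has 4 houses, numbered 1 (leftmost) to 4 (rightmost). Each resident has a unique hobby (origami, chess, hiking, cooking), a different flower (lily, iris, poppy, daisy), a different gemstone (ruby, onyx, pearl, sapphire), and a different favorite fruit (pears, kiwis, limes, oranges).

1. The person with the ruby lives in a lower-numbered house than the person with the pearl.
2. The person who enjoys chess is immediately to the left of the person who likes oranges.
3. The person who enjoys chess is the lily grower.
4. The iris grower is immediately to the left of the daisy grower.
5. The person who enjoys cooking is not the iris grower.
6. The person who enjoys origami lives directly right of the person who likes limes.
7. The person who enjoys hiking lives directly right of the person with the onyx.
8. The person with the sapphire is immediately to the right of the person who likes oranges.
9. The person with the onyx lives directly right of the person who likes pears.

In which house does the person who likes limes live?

3

The only gemstone still possible for house 1 is ruby.
So house 4 gets kiwis for favorite fruit.
The person who enjoys chess is narrowed to house 1 or 2; consider each.
Placing it in house 2 leads to a contradiction, so it's in house 1.
Clue 2 places the person who likes oranges in house 2.
From clue 3, the lily grower must be in house 1.
The person with the sapphire is in house 3 (clue 8).
House 4's gemstone must be pearl (nothing else left).
So house 3 gets limes for favorite fruit.
From clue 6, the person who enjoys origami must be in house 4.
By clue 7, the person who enjoys hiking is in house 3.
So house 2 gets cooking for hobby.
House 2 gemstone: only onyx fits.
House 1 favorite fruit: only pears fits.
From clue 5, the iris grower must be in house 3.
So house 2 gets poppy for flower.
That leaves daisy as the flower for house 4.
So: house 1 = chess/lily/ruby/pears, house 2 = cooking/poppy/onyx/oranges, house 3 = hiking/iris/sapphire/limes, house 4 = origami/daisy/pearl/kiwis.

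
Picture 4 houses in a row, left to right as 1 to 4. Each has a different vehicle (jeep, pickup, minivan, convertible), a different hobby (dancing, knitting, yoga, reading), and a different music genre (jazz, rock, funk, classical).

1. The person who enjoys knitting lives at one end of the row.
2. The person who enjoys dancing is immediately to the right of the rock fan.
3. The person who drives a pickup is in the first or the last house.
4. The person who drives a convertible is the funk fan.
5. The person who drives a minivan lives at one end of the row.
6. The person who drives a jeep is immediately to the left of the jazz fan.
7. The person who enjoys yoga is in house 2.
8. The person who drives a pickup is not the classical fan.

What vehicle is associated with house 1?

Clue 7 places the person who enjoys yoga in house 2.
The person who drives a minivan is narrowed to house 1 or 4; consider each.
Placing it in house 4 leads to a contradiction, so it's in house 1.
The only vehicle still possible for house 4 is pickup.
That leaves classical as the music genre for house 1.
That leaves jazz as the music genre for house 4.
From clue 6, the person who drives a jeep must be in house 3.
So house 2 gets convertible for vehicle.
Clue 4 places the funk fan in house 2.
That leaves rock as the music genre for house 3.
Clue 2: the person who enjoys dancing is in house 4.
The only hobby still possible for house 1 is knitting.
House 3's hobby must be reading (nothing else left).
So: house 1 = minivan/knitting/classical, house 2 = convertible/yoga/funk, house 3 = jeep/reading/rock, house 4 = pickup/dancing/jazz.

minivan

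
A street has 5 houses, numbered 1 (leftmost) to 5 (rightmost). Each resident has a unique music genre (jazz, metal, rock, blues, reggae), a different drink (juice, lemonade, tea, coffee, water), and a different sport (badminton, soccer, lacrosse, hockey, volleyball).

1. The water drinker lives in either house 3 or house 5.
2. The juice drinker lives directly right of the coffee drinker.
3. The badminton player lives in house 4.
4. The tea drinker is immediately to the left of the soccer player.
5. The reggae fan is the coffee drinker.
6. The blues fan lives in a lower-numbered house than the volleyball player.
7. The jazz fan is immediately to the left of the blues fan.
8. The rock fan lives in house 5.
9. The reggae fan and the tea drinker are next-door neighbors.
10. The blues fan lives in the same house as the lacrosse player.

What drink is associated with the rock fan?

water

By clue 3, the badminton player is in house 4.
Clue 8: the rock fan is in house 5.
That leaves hockey as the sport for house 1.
So house 4 gets metal for music genre.
The blues fan is narrowed to house 2 or 3; consider each.
Placing it in house 3 leads to a contradiction, so it's in house 2.
Clue 7: the jazz fan is in house 1.
Clue 10: the lacrosse player is in house 2.
House 3 music genre: only reggae fits.
By clue 5, the coffee drinker is in house 3.
So house 1 gets lemonade for drink.
House 5's drink must be water (nothing else left).
Clue 2: the juice drinker is in house 4.
So house 2 gets tea for drink.
Clue 4: the soccer player is in house 3.
House 5's sport must be volleyball (nothing else left).
So: house 1 = jazz/lemonade/hockey, house 2 = blues/tea/lacrosse, house 3 = reggae/coffee/soccer, house 4 = metal/juice/badminton, house 5 = rock/water/volleyball.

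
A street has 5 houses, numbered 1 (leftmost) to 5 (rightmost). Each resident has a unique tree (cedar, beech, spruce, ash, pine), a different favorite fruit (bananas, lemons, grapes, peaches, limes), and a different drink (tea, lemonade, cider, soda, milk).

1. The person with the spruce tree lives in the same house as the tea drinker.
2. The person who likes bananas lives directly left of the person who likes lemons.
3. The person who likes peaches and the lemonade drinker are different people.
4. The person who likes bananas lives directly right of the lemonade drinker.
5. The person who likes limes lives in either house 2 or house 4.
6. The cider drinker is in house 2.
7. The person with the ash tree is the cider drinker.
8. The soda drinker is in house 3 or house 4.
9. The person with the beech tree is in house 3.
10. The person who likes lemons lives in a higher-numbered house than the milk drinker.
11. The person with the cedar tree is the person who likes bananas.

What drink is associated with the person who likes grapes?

Clue 6: the cider drinker is in house 2.
The person with the ash tree is in house 2 (clue 7).
By clue 9, the person with the beech tree is in house 3.
So house 5 gets tea for drink.
From clue 1, the person with the spruce tree must be in house 5.
Clue 11: the person who likes bananas is in house 4.
That leaves pine as the tree for house 1.
That leaves cedar as the tree for house 4.
House 2's favorite fruit must be limes (nothing else left).
Clue 2 places the person who likes lemons in house 5.
The lemonade drinker is in house 3 (clue 4).
House 1 drink: only milk fits.
So house 4 gets soda for drink.
Clue 3: the person who likes peaches is in house 1.
So house 3 gets grapes for favorite fruit.
So: house 1 = pine/peaches/milk, house 2 = ash/limes/cider, house 3 = beech/grapes/lemonade, house 4 = cedar/bananas/soda, house 5 = spruce/lemons/tea.

lemonade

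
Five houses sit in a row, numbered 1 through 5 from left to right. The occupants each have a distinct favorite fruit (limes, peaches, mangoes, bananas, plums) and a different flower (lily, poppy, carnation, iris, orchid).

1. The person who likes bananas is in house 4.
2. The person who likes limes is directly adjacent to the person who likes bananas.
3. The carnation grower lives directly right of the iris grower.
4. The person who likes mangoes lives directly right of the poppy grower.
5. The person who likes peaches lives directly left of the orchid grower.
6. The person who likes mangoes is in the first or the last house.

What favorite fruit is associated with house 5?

mangoes

Clue 1: the person who likes bananas is in house 4.
From clue 6, the person who likes mangoes must be in house 5.
The poppy grower is in house 4 (clue 4).
House 3's favorite fruit must be limes (nothing else left).
That leaves lily as the flower for house 5.
That leaves iris as the flower for house 1.
Clue 3 places the carnation grower in house 2.
The only flower still possible for house 3 is orchid.
From clue 5, the person who likes peaches must be in house 2.
House 1's favorite fruit must be plums (nothing else left).
So: house 1 = plums/iris, house 2 = peaches/carnation, house 3 = limes/orchid, house 4 = bananas/poppy, house 5 = mangoes/lily.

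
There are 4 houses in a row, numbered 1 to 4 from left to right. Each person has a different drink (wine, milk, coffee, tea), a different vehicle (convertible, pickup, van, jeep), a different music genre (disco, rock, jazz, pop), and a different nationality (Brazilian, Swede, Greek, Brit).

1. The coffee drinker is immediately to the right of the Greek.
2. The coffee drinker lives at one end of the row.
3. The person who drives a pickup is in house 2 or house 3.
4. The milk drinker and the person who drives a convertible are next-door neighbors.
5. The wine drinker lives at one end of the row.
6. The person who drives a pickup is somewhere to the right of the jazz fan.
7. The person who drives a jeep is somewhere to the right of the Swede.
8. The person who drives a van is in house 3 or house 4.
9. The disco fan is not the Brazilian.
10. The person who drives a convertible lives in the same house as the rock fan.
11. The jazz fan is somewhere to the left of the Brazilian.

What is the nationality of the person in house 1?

Swede

Clue 2 places the coffee drinker in house 4.
House 1 vehicle: only convertible fits.
Clue 1 places the Greek in house 3.
From clue 4, the milk drinker must be in house 2.
By clue 10, the rock fan is in house 1.
That leaves wine as the drink for house 1.
The only drink still possible for house 3 is tea.
That leaves jazz as the music genre for house 2.
Clue 6 places the person who drives a pickup in house 3.
Clue 11 places the Brazilian in house 4.
House 2 vehicle: only jeep fits.
House 4's vehicle must be van (nothing else left).
Clue 7 places the Swede in house 1.
The disco fan is in house 3 (clue 9).
So house 4 gets pop for music genre.
House 2 nationality: only Brit fits.
So: house 1 = wine/convertible/rock/Swede, house 2 = milk/jeep/jazz/Brit, house 3 = tea/pickup/disco/Greek, house 4 = coffee/van/pop/Brazilian.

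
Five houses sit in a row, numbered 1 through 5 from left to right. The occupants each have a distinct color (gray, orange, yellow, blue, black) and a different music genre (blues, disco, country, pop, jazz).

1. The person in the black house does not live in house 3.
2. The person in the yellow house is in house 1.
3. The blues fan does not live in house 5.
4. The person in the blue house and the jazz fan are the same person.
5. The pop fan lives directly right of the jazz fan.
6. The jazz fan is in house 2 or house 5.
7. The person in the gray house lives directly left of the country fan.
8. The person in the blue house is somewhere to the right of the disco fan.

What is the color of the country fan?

By clue 2, the person in the yellow house is in house 1.
Clue 6: the jazz fan is in house 2.
Clue 4 places the person in the blue house in house 2.
The pop fan is in house 3 (clue 5).
Clue 8 places the disco fan in house 1.
House 5's music genre must be country (nothing else left).
From clue 7, the person in the gray house must be in house 4.
So house 3 gets orange for color.
House 5's color must be black (nothing else left).
That leaves blues as the music genre for house 4.
So: house 1 = yellow/disco, house 2 = blue/jazz, house 3 = orange/pop, house 4 = gray/blues, house 5 = black/country.

black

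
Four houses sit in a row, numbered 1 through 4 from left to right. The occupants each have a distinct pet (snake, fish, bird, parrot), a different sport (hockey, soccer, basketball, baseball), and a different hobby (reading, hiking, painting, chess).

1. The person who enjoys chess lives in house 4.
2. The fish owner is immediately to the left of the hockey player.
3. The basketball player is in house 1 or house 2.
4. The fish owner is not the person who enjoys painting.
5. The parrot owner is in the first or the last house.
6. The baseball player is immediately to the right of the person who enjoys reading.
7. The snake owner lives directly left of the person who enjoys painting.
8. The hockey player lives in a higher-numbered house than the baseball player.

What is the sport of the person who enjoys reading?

basketball

Clue 1 places the person who enjoys chess in house 4.
The fish owner is narrowed to house 2 or 3; consider each.
Placing it in house 2 leads to a contradiction, so it's in house 3.
Clue 2 places the hockey player in house 4.
From clue 4, the person who enjoys painting must be in house 2.
Clue 7 places the snake owner in house 1.
So house 2 gets bird for pet.
House 4's pet must be parrot (nothing else left).
That leaves hiking as the hobby for house 3.
Clue 6: the baseball player is in house 2.
So house 3 gets soccer for sport.
So house 1 gets reading for hobby.
So house 1 gets basketball for sport.
So: house 1 = snake/basketball/reading, house 2 = bird/baseball/painting, house 3 = fish/soccer/hiking, house 4 = parrot/hockey/chess.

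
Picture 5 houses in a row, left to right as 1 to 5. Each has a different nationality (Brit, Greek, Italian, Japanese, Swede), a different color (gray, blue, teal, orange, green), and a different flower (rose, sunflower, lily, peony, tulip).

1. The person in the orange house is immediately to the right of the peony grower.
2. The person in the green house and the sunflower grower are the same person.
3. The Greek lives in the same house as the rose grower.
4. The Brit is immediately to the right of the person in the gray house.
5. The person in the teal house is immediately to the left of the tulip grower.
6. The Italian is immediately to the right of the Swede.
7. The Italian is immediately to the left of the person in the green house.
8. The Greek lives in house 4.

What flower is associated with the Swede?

peony

From clue 8, the Greek must be in house 4.
The rose grower is in house 4 (clue 3).
From clue 2, the person in the green house must be in house 3.
From clue 2, the sunflower grower must be in house 3.
The Italian is in house 2 (clue 7).
So house 1 gets Swede for nationality.
House 5 color: only blue fits.
From clue 1, the person in the orange house must be in house 2.
Clue 1 places the peony grower in house 1.
That leaves teal as the color for house 1.
So house 4 gets gray for color.
The Brit is in house 5 (clue 4).
Clue 5: the tulip grower is in house 2.
The only nationality still possible for house 3 is Japanese.
House 5 flower: only lily fits.
So: house 1 = Swede/teal/peony, house 2 = Italian/orange/tulip, house 3 = Japanese/green/sunflower, house 4 = Greek/gray/rose, house 5 = Brit/blue/lily.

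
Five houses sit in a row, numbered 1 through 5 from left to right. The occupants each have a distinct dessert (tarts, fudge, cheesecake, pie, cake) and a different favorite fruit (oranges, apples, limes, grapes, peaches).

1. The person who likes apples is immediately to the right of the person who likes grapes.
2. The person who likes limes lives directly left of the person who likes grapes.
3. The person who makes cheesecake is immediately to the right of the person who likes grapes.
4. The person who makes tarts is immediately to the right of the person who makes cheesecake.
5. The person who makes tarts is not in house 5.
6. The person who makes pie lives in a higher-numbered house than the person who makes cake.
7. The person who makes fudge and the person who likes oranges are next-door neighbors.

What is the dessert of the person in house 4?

Clue 5 places the person who makes tarts in house 4.
House 3 dessert: only cheesecake fits.
By clue 3, the person who likes grapes is in house 2.
Clue 1: the person who likes apples is in house 3.
Clue 2 places the person who likes limes in house 1.
The only dessert still possible for house 1 is cake.
House 5 favorite fruit: only peaches fits.
By clue 7, the person who makes fudge is in house 5.
That leaves pie as the dessert for house 2.
House 4 favorite fruit: only oranges fits.
So: house 1 = cake/limes, house 2 = pie/grapes, house 3 = cheesecake/apples, house 4 = tarts/oranges, house 5 = fudge/peaches.

tarts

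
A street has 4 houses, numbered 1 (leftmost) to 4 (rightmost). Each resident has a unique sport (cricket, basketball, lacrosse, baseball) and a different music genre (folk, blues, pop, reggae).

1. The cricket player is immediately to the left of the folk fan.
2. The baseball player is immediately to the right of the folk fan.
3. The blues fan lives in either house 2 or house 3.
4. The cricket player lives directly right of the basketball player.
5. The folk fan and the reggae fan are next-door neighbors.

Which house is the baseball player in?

4

By clue 1, the cricket player is in house 2.
By clue 1, the folk fan is in house 3.
By clue 2, the baseball player is in house 4.
From clue 4, the basketball player must be in house 1.
So house 3 gets lacrosse for sport.
So house 1 gets pop for music genre.
House 2 music genre: only blues fits.
The only music genre still possible for house 4 is reggae.
So: house 1 = basketball/pop, house 2 = cricket/blues, house 3 = lacrosse/folk, house 4 = baseball/reggae.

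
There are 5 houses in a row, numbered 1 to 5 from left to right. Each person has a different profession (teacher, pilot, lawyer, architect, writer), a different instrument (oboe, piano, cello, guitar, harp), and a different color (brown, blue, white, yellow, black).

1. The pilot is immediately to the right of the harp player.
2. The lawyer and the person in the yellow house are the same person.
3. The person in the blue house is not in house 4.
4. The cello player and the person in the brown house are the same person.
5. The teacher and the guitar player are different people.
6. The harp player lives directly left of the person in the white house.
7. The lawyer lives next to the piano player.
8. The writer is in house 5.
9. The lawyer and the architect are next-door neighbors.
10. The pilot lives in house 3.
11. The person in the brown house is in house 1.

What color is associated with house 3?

white

By clue 8, the writer is in house 5.
By clue 10, the pilot is in house 3.
The person in the brown house is in house 1 (clue 11).
Clue 1: the harp player is in house 2.
Clue 4: the cello player is in house 1.
The person in the white house is in house 3 (clue 6).
Clue 9 places the lawyer in house 2.
Clue 9 places the architect in house 1.
So house 4 gets teacher for profession.
From clue 2, the person in the yellow house must be in house 2.
Clue 7: the piano player is in house 3.
House 4's instrument must be oboe (nothing else left).
House 5's instrument must be guitar (nothing else left).
That leaves black as the color for house 4.
The only color still possible for house 5 is blue.
So: house 1 = architect/cello/brown, house 2 = lawyer/harp/yellow, house 3 = pilot/piano/white, house 4 = teacher/oboe/black, house 5 = writer/guitar/blue.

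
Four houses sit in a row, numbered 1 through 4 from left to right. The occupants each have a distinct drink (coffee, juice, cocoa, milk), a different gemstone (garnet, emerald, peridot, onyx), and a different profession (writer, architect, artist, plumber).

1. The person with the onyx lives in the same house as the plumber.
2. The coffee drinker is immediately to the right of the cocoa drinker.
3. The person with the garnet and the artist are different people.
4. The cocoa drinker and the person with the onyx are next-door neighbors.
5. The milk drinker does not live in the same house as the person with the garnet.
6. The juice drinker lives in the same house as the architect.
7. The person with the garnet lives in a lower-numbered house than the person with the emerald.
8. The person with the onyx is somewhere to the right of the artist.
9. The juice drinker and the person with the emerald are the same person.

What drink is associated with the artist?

The cocoa drinker is narrowed to house 1 or 2 or 3; consider each.
Placing it in house 1 and house 3 leads to a contradiction, so it's in house 2.
From clue 2, the coffee drinker must be in house 3.
From clue 4, the person with the onyx must be in house 3.
House 1's drink must be milk (nothing else left).
That leaves juice as the drink for house 4.
From clue 1, the plumber must be in house 3.
Clue 5 places the person with the garnet in house 2.
The architect is in house 4 (clue 6).
Clue 7: the person with the emerald is in house 4.
So house 1 gets peridot for gemstone.
The artist is in house 1 (clue 3).
The only profession still possible for house 2 is writer.
So: house 1 = milk/peridot/artist, house 2 = cocoa/garnet/writer, house 3 = coffee/onyx/plumber, house 4 = juice/emerald/architect.

milk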